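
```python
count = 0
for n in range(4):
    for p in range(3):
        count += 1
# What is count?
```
Trace:
  count=0
  count=1, n=0, p=0
  count=2, n=0, p=1
  count=3, n=0, p=2
  count=4, n=1, p=0
  count=5, n=1, p=1
  count=6, n=1, p=2
  count=7, n=2, p=0
  count=8, n=2, p=1
  count=9, n=2, p=2
  count=10, n=3, p=0
  count=11, n=3, p=1
  count=12, n=3, p=2

Final answer: 12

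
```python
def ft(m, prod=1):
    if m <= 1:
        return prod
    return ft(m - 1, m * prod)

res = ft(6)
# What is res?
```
Call trace:
ft(m=6, prod=1)
  ft(m=5, prod=6)
    ft(m=4, prod=30)
      ft(m=3, prod=120)
        ft(m=2, prod=360)
          ft(m=1, prod=720)
          -> return 720
        -> return 720
      -> return 720
    -> return 720
  -> return 720
-> return 720

Final answer: 720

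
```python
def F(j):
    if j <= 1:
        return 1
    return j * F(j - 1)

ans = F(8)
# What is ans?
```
Call trace:
F(j=8)
  F(j=7)
    F(j=6)
      F(j=5)
        F(j=4)
          F(j=3)
            F(j=2)
              F(j=1)
              -> return 1
            -> return 2
          -> return 6
        -> return 24
      -> return 120
    -> return 720
  -> return 5040
-> return 40320

Final answer: 40320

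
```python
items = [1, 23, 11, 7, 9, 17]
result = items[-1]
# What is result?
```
Trace:
  items=[1, 23, 11, 7, 9, 17]
  items=[1, 23, 11, 7, 9, 17], result=17

Final answer: 17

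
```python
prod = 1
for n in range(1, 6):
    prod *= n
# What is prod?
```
Trace:
  prod=1
  prod=1, n=1
  prod=2, n=2
  prod=6, n=3
  prod=24, n=4
  prod=120, n=5

Final answer: 120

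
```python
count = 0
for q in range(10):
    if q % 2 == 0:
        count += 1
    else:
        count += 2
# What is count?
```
Trace:
  count=0
  count=1, q=0
  count=3, q=1
  count=4, q=2
  count=6, q=3
  count=7, q=4
  count=9, q=5
  count=10, q=6
  count=12, q=7
  count=13, q=8
  count=15, q=9

Final answer: 15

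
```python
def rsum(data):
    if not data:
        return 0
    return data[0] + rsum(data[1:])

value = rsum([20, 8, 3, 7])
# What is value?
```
Call trace:
rsum(data=[20, 8, 3, 7])
  rsum(data=[8, 3, 7])
    rsum(data=[3, 7])
      rsum(data=[7])
        rsum(data=[])
        -> return 0
      -> return 7
    -> return 10
  -> return 18
-> return 38

Final answer: 38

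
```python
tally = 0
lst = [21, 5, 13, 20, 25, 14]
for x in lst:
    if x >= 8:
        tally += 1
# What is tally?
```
Trace:
  tally=0
  tally=1, x=21
  tally=1, x=5
  tally=2, x=13
  tally=3, x=20
  tally=4, x=25
  tally=5, x=14

Final answer: 5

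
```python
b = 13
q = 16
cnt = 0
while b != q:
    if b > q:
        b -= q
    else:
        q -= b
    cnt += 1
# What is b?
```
Trace:
  b=13
  b=13, q=16
  b=13, q=16, cnt=0
  b=13, q=3, cnt=1
  b=10, q=3, cnt=2
  b=7, q=3, cnt=3
  b=4, q=3, cnt=4
  b=1, q=3, cnt=5
  b=1, q=2, cnt=6
  b=1, q=1, cnt=7

Final answer: 1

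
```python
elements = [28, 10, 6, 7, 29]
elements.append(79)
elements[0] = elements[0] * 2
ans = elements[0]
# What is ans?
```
Trace:
  elements=[28, 10, 6, 7, 29]
  elements=[28, 10, 6, 7, 29, 79]
  elements=[56, 10, 6, 7, 29, 79]
  elements=[56, 10, 6, 7, 29, 79], ans=56

Final answer: 56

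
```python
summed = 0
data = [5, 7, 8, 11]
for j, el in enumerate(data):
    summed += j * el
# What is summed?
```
Trace:
  summed=0
  summed=0, j=0, el=5
  summed=7, j=1, el=7
  summed=23, j=2, el=8
  summed=56, j=3, el=11

Final answer: 56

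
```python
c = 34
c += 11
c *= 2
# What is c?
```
Trace:
  c=34
  c=45
  c=90

Final answer: 90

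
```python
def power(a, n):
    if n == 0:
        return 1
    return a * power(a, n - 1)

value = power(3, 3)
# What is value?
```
Call trace:
power(a=3, n=3)
  power(a=3, n=2)
    power(a=3, n=1)
      power(a=3, n=0)
      -> return 1
    -> return 3
  -> return 9
-> return 27

Final answer: 27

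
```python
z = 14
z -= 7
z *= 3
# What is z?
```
Trace:
  z=14
  z=7
  z=21

Final answer: 21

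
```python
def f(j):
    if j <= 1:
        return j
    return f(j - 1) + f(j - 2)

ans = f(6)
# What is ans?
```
Call trace (a repeated sub-call is expanded the first time; later identical calls just restate its return value):
f(j=6)
  f(j=5)
    f(j=4)
      f(j=3)
        f(j=2)
          f(j=1)
          -> return 1
          f(j=0)
          -> return 0
        -> return 1
        f(j=1)
        -> return 1
      -> return 2
      f(j=2) -> return 1  (same call as traced above)
    -> return 3
    f(j=3) -> return 2  (same call as traced above)
  -> return 5
  f(j=4) -> return 3  (same call as traced above)
-> return 8

Final answer: 8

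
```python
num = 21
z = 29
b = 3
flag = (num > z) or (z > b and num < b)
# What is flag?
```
Trace:
  num=21
  num=21, z=29
  num=21, z=29, b=3
  num=21, z=29, b=3, flag=False

Final answer: False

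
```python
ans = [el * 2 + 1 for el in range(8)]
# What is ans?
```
Trace:
  el=0
  el=1
  el=2
  el=3
  el=4
  el=5
  el=6
  el=7
  ans=[1, 3, 5, 7, 9, 11, 13, 15]

Final answer: [1, 3, 5, 7, 9, 11, 13, 15]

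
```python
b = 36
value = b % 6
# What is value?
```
Trace:
  b=36
  b=36, value=0

Final answer: 0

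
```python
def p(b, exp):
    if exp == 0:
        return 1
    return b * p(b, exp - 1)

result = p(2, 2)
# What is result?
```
Call trace:
p(b=2, exp=2)
  p(b=2, exp=1)
    p(b=2, exp=0)
    -> return 1
  -> return 2
-> return 4

Final answer: 4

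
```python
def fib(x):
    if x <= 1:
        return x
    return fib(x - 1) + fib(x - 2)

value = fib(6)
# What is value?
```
Call trace (a repeated sub-call is expanded the first time; later identical calls just restate its return value):
fib(x=6)
  fib(x=5)
    fib(x=4)
      fib(x=3)
        fib(x=2)
          fib(x=1)
          -> return 1
          fib(x=0)
          -> return 0
        -> return 1
        fib(x=1)
        -> return 1
      -> return 2
      fib(x=2) -> return 1  (same call as traced above)
    -> return 3
    fib(x=3) -> return 2  (same call as traced above)
  -> return 5
  fib(x=4) -> return 3  (same call as traced above)
-> return 8

Final answer: 8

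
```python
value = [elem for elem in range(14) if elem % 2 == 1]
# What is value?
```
Trace:
  elem=0
  elem=1
  elem=2
  elem=3
  elem=4
  elem=5
  elem=6
  elem=7
  elem=8
  elem=9
  elem=10
  elem=11
  elem=12
  elem=13
  value=[1, 3, 5, 7, 9, 11, 13]

Final answer: [1, 3, 5, 7, 9, 11, 13]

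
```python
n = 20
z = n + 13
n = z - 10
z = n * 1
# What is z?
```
Trace:
  n=20
  n=20, z=33
  n=23, z=33
  n=23, z=23

Final answer: 23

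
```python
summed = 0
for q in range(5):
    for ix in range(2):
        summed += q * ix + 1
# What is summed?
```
Trace:
  summed=0
  summed=1, q=0, ix=0
  summed=2, q=0, ix=1
  summed=3, q=1, ix=0
  summed=5, q=1, ix=1
  summed=6, q=2, ix=0
  summed=9, q=2, ix=1
  summed=10, q=3, ix=0
  summed=14, q=3, ix=1
  summed=15, q=4, ix=0
  summed=20, q=4, ix=1

Final answer: 20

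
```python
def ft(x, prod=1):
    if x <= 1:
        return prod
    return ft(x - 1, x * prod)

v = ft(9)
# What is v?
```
Call trace:
ft(x=9, prod=1)
  ft(x=8, prod=9)
    ft(x=7, prod=72)
      ft(x=6, prod=504)
        ft(x=5, prod=3024)
          ft(x=4, prod=15120)
            ft(x=3, prod=60480)
              ft(x=2, prod=181440)
                ft(x=1, prod=362880)
                -> return 362880
              -> return 362880
            -> return 362880
          -> return 362880
        -> return 362880
      -> return 362880
    -> return 362880
  -> return 362880
-> return 362880

Final answer: 362880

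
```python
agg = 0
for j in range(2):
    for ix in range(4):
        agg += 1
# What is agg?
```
Trace:
  agg=0
  agg=1, j=0, ix=0
  agg=2, j=0, ix=1
  agg=3, j=0, ix=2
  agg=4, j=0, ix=3
  agg=5, j=1, ix=0
  agg=6, j=1, ix=1
  agg=7, j=1, ix=2
  agg=8, j=1, ix=3

Final answer: 8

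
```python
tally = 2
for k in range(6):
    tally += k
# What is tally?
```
Trace:
  tally=2
  tally=2, k=0
  tally=3, k=1
  tally=5, k=2
  tally=8, k=3
  tally=12, k=4
  tally=17, k=5

Final answer: 17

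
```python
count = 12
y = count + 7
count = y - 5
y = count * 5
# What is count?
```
Trace:
  count=12
  count=12, y=19
  count=14, y=19
  count=14, y=70

Final answer: 14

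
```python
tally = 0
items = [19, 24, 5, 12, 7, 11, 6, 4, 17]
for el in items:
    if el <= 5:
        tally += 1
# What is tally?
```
Trace:
  tally=0
  tally=0, el=19
  tally=0, el=24
  tally=1, el=5
  tally=1, el=12
  tally=1, el=7
  tally=1, el=11
  tally=1, el=6
  tally=2, el=4
  tally=2, el=17

Final answer: 2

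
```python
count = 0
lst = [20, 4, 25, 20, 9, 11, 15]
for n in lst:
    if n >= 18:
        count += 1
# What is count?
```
Trace:
  count=0
  count=1, n=20
  count=1, n=4
  count=2, n=25
  count=3, n=20
  count=3, n=9
  count=3, n=11
  count=3, n=15

Final answer: 3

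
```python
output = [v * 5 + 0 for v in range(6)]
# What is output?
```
Trace:
  v=0
  v=1
  v=2
  v=3
  v=4
  v=5
  output=[0, 5, 10, 15, 20, 25]

Final answer: [0, 5, 10, 15, 20, 25]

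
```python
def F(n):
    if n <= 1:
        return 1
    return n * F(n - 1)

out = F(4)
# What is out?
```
Call trace:
F(n=4)
  F(n=3)
    F(n=2)
      F(n=1)
      -> return 1
    -> return 2
  -> return 6
-> return 24

Final answer: 24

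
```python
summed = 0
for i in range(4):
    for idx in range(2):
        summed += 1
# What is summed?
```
Trace:
  summed=0
  summed=1, i=0, idx=0
  summed=2, i=0, idx=1
  summed=3, i=1, idx=0
  summed=4, i=1, idx=1
  summed=5, i=2, idx=0
  summed=6, i=2, idx=1
  summed=7, i=3, idx=0
  summed=8, i=3, idx=1

Final answer: 8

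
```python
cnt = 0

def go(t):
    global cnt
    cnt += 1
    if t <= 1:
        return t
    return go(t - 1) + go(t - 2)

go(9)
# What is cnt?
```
Call trace (a repeated sub-call is expanded the first time; later identical calls just restate its return value):
go(t=9)
  go(t=8)
    go(t=7)
      go(t=6)
        go(t=5)
          go(t=4)
            go(t=3)
              go(t=2)
                go(t=1)
                -> return 1
                go(t=0)
                -> return 0
              -> return 1
              go(t=1)
              -> return 1
            -> return 2
            go(t=2) -> return 1  (same call as traced above)
          -> return 3
          go(t=3) -> return 2  (same call as traced above)
        -> return 5
        go(t=4) -> return 3  (same call as traced above)
      -> return 8
      go(t=5) -> return 5  (same call as traced above)
    -> return 13
    go(t=6) -> return 8  (same call as traced above)
  -> return 21
  go(t=7) -> return 13  (same call as traced above)
-> return 34

cnt is incremented once per call, so count the calls in each subtree. Let C(t) = number of calls made by go(t).
C(0) = C(1) = 1 (base case, no recursion); C(t) = 1 + C(t - 1) + C(t - 2) otherwise.
C(2) = 1 + C(1) + C(0) = 1 + 1 + 1 = 3
C(3) = 1 + C(2) + C(1) = 1 + 3 + 1 = 5
C(4) = 1 + C(3) + C(2) = 1 + 5 + 3 = 9
C(5) = 1 + C(4) + C(3) = 1 + 9 + 5 = 15
C(6) = 1 + C(5) + C(4) = 1 + 15 + 9 = 25
C(7) = 1 + C(6) + C(5) = 1 + 25 + 15 = 41
C(8) = 1 + C(7) + C(6) = 1 + 41 + 25 = 67
C(9) = 1 + C(8) + C(7) = 1 + 67 + 41 = 109
cnt = C(9) = 109

Final answer: 109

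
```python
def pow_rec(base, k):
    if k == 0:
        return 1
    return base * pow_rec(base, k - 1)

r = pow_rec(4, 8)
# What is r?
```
Call trace:
pow_rec(base=4, k=8)
  pow_rec(base=4, k=7)
    pow_rec(base=4, k=6)
      pow_rec(base=4, k=5)
        pow_rec(base=4, k=4)
          pow_rec(base=4, k=3)
            pow_rec(base=4, k=2)
              pow_rec(base=4, k=1)
                pow_rec(base=4, k=0)
                -> return 1
              -> return 4
            -> return 16
          -> return 64
        -> return 256
      -> return 1024
    -> return 4096
  -> return 16384
-> return 65536

Final answer: 65536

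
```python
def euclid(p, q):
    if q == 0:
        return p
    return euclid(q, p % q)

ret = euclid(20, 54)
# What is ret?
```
Call trace:
euclid(p=20, q=54)
  euclid(p=54, q=20)
    euclid(p=20, q=14)
      euclid(p=14, q=6)
        euclid(p=6, q=2)
          euclid(p=2, q=0)
          -> return 2
        -> return 2
      -> return 2
    -> return 2
  -> return 2
-> return 2

Final answer: 2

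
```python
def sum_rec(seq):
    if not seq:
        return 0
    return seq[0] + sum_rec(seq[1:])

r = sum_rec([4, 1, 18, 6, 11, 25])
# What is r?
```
Call trace:
sum_rec(seq=[4, 1, 18, 6, 11, 25])
  sum_rec(seq=[1, 18, 6, 11, 25])
    sum_rec(seq=[18, 6, 11, 25])
      sum_rec(seq=[6, 11, 25])
        sum_rec(seq=[11, 25])
          sum_rec(seq=[25])
            sum_rec(seq=[])
            -> return 0
          -> return 25
        -> return 36
      -> return 42
    -> return 60
  -> return 61
-> return 65

Final answer: 65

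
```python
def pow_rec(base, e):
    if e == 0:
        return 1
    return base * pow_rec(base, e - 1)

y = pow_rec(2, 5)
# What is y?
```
Call trace:
pow_rec(base=2, e=5)
  pow_rec(base=2, e=4)
    pow_rec(base=2, e=3)
      pow_rec(base=2, e=2)
        pow_rec(base=2, e=1)
          pow_rec(base=2, e=0)
          -> return 1
        -> return 2
      -> return 4
    -> return 8
  -> return 16
-> return 32

Final answer: 32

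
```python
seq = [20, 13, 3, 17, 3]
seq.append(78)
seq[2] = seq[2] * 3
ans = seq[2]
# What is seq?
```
Trace:
  seq=[20, 13, 3, 17, 3]
  seq=[20, 13, 3, 17, 3, 78]
  seq=[20, 13, 9, 17, 3, 78]
  seq=[20, 13, 9, 17, 3, 78], ans=9

Final answer: [20, 13, 9, 17, 3, 78]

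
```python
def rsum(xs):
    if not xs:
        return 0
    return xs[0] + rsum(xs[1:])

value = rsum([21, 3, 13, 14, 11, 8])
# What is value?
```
Call trace:
rsum(xs=[21, 3, 13, 14, 11, 8])
  rsum(xs=[3, 13, 14, 11, 8])
    rsum(xs=[13, 14, 11, 8])
      rsum(xs=[14, 11, 8])
        rsum(xs=[11, 8])
          rsum(xs=[8])
            rsum(xs=[])
            -> return 0
          -> return 8
        -> return 19
      -> return 33
    -> return 46
  -> return 49
-> return 70

Final answer: 70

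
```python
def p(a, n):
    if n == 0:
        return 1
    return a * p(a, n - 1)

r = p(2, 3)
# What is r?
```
Call trace:
p(a=2, n=3)
  p(a=2, n=2)
    p(a=2, n=1)
      p(a=2, n=0)
      -> return 1
    -> return 2
  -> return 4
-> return 8

Final answer: 8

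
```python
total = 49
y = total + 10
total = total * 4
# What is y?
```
Trace:
  total=49
  total=49, y=59
  total=196, y=59

Final answer: 59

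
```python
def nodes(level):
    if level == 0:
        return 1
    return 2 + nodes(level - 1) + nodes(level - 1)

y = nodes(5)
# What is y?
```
Call trace (a repeated sub-call is expanded the first time; later identical calls just restate its return value):
nodes(level=5)
  nodes(level=4)
    nodes(level=3)
      nodes(level=2)
        nodes(level=1)
          nodes(level=0)
          -> return 1
          nodes(level=0)
          -> return 1
        -> return 4
        nodes(level=1) -> return 4  (same call as traced above)
      -> return 10
      nodes(level=2) -> return 10  (same call as traced above)
    -> return 22
    nodes(level=3) -> return 22  (same call as traced above)
  -> return 46
  nodes(level=4) -> return 46  (same call as traced above)
-> return 94

Final answer: 94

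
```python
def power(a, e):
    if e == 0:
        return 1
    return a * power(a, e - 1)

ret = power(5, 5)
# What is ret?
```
Call trace:
power(a=5, e=5)
  power(a=5, e=4)
    power(a=5, e=3)
      power(a=5, e=2)
        power(a=5, e=1)
          power(a=5, e=0)
          -> return 1
        -> return 5
      -> return 25
    -> return 125
  -> return 625
-> return 3125

Final answer: 3125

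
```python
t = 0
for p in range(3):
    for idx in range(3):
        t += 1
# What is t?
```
Trace:
  t=0
  t=1, p=0, idx=0
  t=2, p=0, idx=1
  t=3, p=0, idx=2
  t=4, p=1, idx=0
  t=5, p=1, idx=1
  t=6, p=1, idx=2
  t=7, p=2, idx=0
  t=8, p=2, idx=1
  t=9, p=2, idx=2

Final answer: 9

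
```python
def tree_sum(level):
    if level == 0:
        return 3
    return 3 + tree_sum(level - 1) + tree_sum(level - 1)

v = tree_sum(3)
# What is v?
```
Call trace (a repeated sub-call is expanded the first time; later identical calls just restate its return value):
tree_sum(level=3)
  tree_sum(level=2)
    tree_sum(level=1)
      tree_sum(level=0)
      -> return 3
      tree_sum(level=0)
      -> return 3
    -> return 9
    tree_sum(level=1) -> return 9  (same call as traced above)
  -> return 21
  tree_sum(level=2) -> return 21  (same call as traced above)
-> return 45

Final answer: 45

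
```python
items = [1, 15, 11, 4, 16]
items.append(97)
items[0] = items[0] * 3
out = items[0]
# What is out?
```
Trace:
  items=[1, 15, 11, 4, 16]
  items=[1, 15, 11, 4, 16, 97]
  items=[3, 15, 11, 4, 16, 97]
  items=[3, 15, 11, 4, 16, 97], out=3

Final answer: 3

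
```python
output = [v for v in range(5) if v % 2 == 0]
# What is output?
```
Trace:
  v=0
  v=1
  v=2
  v=3
  v=4
  output=[0, 2, 4]

Final answer: [0, 2, 4]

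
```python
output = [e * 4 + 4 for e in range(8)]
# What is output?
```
Trace:
  e=0
  e=1
  e=2
  e=3
  e=4
  e=5
  e=6
  e=7
  output=[4, 8, 12, 16, 20, 24, 28, 32]

Final answer: [4, 8, 12, 16, 20, 24, 28, 32]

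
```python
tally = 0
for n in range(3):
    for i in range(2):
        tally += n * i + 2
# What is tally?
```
Trace:
  tally=0
  tally=2, n=0, i=0
  tally=4, n=0, i=1
  tally=6, n=1, i=0
  tally=9, n=1, i=1
  tally=11, n=2, i=0
  tally=15, n=2, i=1

Final answer: 15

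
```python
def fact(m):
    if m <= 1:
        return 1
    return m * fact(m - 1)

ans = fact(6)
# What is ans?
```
Call trace:
fact(m=6)
  fact(m=5)
    fact(m=4)
      fact(m=3)
        fact(m=2)
          fact(m=1)
          -> return 1
        -> return 2
      -> return 6
    -> return 24
  -> return 120
-> return 720

Final answer: 720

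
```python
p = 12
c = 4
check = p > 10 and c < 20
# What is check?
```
Trace:
  p=12
  p=12, c=4
  p=12, c=4, check=True

Final answer: True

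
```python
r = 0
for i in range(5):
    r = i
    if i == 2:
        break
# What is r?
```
Trace:
  r=0
  r=0, i=0
  r=1, i=1
  r=2, i=2

Final answer: 2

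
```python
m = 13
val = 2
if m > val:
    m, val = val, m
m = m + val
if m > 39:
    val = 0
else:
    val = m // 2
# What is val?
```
Trace:
  m=13
  m=13, val=2
  m=2, val=13
  m=15, val=13
  m=15, val=7

Final answer: 7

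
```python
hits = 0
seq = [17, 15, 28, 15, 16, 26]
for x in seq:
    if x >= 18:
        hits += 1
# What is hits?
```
Trace:
  hits=0
  hits=0, x=17
  hits=0, x=15
  hits=1, x=28
  hits=1, x=15
  hits=1, x=16
  hits=2, x=26

Final answer: 2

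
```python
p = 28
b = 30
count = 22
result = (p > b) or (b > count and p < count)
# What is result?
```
Trace:
  p=28
  p=28, b=30
  p=28, b=30, count=22
  p=28, b=30, count=22, result=False

Final answer: False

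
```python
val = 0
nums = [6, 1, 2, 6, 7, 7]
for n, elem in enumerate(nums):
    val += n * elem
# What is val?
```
Trace:
  val=0
  val=0, n=0, elem=6
  val=1, n=1, elem=1
  val=5, n=2, elem=2
  val=23, n=3, elem=6
  val=51, n=4, elem=7
  val=86, n=5, elem=7

Final answer: 86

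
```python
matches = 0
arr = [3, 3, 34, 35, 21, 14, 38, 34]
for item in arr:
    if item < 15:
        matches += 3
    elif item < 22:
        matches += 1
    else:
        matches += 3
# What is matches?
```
Trace:
  matches=0
  matches=3, item=3
  matches=6, item=3
  matches=9, item=34
  matches=12, item=35
  matches=13, item=21
  matches=16, item=14
  matches=19, item=38
  matches=22, item=34

Final answer: 22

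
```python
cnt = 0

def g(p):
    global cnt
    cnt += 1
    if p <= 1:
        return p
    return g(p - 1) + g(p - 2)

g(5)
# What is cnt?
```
Call trace (a repeated sub-call is expanded the first time; later identical calls just restate its return value):
g(p=5)
  g(p=4)
    g(p=3)
      g(p=2)
        g(p=1)
        -> return 1
        g(p=0)
        -> return 0
      -> return 1
      g(p=1)
      -> return 1
    -> return 2
    g(p=2) -> return 1  (same call as traced above)
  -> return 3
  g(p=3) -> return 2  (same call as traced above)
-> return 5

cnt is incremented once per call, so count the calls in each subtree. Let C(p) = number of calls made by g(p).
C(0) = C(1) = 1 (base case, no recursion); C(p) = 1 + C(p - 1) + C(p - 2) otherwise.
C(2) = 1 + C(1) + C(0) = 1 + 1 + 1 = 3
C(3) = 1 + C(2) + C(1) = 1 + 3 + 1 = 5
C(4) = 1 + C(3) + C(2) = 1 + 5 + 3 = 9
C(5) = 1 + C(4) + C(3) = 1 + 9 + 5 = 15
cnt = C(5) = 15

Final answer: 15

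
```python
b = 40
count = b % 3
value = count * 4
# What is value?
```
Trace:
  b=40
  b=40, count=1
  b=40, count=1, value=4

Final answer: 4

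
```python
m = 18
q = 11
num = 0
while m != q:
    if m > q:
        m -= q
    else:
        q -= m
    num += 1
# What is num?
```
Trace:
  m=18
  m=18, q=11
  m=18, q=11, num=0
  m=7, q=11, num=1
  m=7, q=4, num=2
  m=3, q=4, num=3
  m=3, q=1, num=4
  m=2, q=1, num=5
  m=1, q=1, num=6

Final answer: 6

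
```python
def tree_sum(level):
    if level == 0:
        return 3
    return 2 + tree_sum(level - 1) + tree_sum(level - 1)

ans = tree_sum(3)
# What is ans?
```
Call trace (a repeated sub-call is expanded the first time; later identical calls just restate its return value):
tree_sum(level=3)
  tree_sum(level=2)
    tree_sum(level=1)
      tree_sum(level=0)
      -> return 3
      tree_sum(level=0)
      -> return 3
    -> return 8
    tree_sum(level=1) -> return 8  (same call as traced above)
  -> return 18
  tree_sum(level=2) -> return 18  (same call as traced above)
-> return 38

Final answer: 38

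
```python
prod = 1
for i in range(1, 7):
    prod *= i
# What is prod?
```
Trace:
  prod=1
  prod=1, i=1
  prod=2, i=2
  prod=6, i=3
  prod=24, i=4
  prod=120, i=5
  prod=720, i=6

Final answer: 720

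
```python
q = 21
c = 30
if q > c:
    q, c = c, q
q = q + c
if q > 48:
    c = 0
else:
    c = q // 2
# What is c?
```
Trace:
  q=21
  q=21, c=30
  q=21, c=30
  q=51, c=30
  q=51, c=0

Final answer: 0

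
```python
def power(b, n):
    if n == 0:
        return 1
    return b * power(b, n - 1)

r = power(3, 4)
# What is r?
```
Call trace:
power(b=3, n=4)
  power(b=3, n=3)
    power(b=3, n=2)
      power(b=3, n=1)
        power(b=3, n=0)
        -> return 1
      -> return 3
    -> return 9
  -> return 27
-> return 81

Final answer: 81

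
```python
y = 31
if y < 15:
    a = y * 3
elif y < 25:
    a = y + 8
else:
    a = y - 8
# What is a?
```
Trace:
  y=31
  y=31, a=23

Final answer: 23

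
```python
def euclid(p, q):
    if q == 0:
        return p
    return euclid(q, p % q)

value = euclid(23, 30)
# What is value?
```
Call trace:
euclid(p=23, q=30)
  euclid(p=30, q=23)
    euclid(p=23, q=7)
      euclid(p=7, q=2)
        euclid(p=2, q=1)
          euclid(p=1, q=0)
          -> return 1
        -> return 1
      -> return 1
    -> return 1
  -> return 1
-> return 1

Final answer: 1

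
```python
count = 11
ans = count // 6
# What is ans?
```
Trace:
  count=11
  count=11, ans=1

Final answer: 1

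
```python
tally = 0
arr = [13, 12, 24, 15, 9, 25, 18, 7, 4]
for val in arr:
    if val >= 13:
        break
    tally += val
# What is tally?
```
Trace:
  tally=0
  tally=0, val=13

Final answer: 0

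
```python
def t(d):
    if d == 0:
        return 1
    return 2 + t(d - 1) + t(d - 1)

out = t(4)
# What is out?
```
Call trace (a repeated sub-call is expanded the first time; later identical calls just restate its return value):
t(d=4)
  t(d=3)
    t(d=2)
      t(d=1)
        t(d=0)
        -> return 1
        t(d=0)
        -> return 1
      -> return 4
      t(d=1) -> return 4  (same call as traced above)
    -> return 10
    t(d=2) -> return 10  (same call as traced above)
  -> return 22
  t(d=3) -> return 22  (same call as traced above)
-> return 46

Final answer: 46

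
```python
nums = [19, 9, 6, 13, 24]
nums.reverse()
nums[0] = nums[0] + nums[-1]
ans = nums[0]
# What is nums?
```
Trace:
  nums=[19, 9, 6, 13, 24]
  nums=[24, 13, 6, 9, 19]
  nums=[43, 13, 6, 9, 19]
  nums=[43, 13, 6, 9, 19], ans=43

Final answer: [43, 13, 6, 9, 19]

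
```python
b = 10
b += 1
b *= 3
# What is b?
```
Trace:
  b=10
  b=11
  b=33

Final answer: 33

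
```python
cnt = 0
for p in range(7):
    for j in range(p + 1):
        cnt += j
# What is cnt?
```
Trace:
  cnt=0
  cnt=0, p=0, j=0
  cnt=0, p=1, j=0
  cnt=1, p=1, j=1
  cnt=1, p=2, j=0
  cnt=2, p=2, j=1
  cnt=4, p=2, j=2
  cnt=4, p=3, j=0
  cnt=5, p=3, j=1
  cnt=7, p=3, j=2
  cnt=10, p=3, j=3
  cnt=10, p=4, j=0
  cnt=11, p=4, j=1
  cnt=13, p=4, j=2
  cnt=16, p=4, j=3
  cnt=20, p=4, j=4
  cnt=20, p=5, j=0
  cnt=21, p=5, j=1
  cnt=23, p=5, j=2
  cnt=26, p=5, j=3
  cnt=30, p=5, j=4
  cnt=35, p=5, j=5
  cnt=35, p=6, j=0
  cnt=36, p=6, j=1
  cnt=38, p=6, j=2
  cnt=41, p=6, j=3
  cnt=45, p=6, j=4
  cnt=50, p=6, j=5
  cnt=56, p=6, j=6

Final answer: 56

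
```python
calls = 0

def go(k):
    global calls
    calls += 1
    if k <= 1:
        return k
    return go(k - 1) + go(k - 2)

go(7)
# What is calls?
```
Call trace (a repeated sub-call is expanded the first time; later identical calls just restate its return value):
go(k=7)
  go(k=6)
    go(k=5)
      go(k=4)
        go(k=3)
          go(k=2)
            go(k=1)
            -> return 1
            go(k=0)
            -> return 0
          -> return 1
          go(k=1)
          -> return 1
        -> return 2
        go(k=2) -> return 1  (same call as traced above)
      -> return 3
      go(k=3) -> return 2  (same call as traced above)
    -> return 5
    go(k=4) -> return 3  (same call as traced above)
  -> return 8
  go(k=5) -> return 5  (same call as traced above)
-> return 13

calls is incremented once per call, so count the calls in each subtree. Let C(k) = number of calls made by go(k).
C(0) = C(1) = 1 (base case, no recursion); C(k) = 1 + C(k - 1) + C(k - 2) otherwise.
C(2) = 1 + C(1) + C(0) = 1 + 1 + 1 = 3
C(3) = 1 + C(2) + C(1) = 1 + 3 + 1 = 5
C(4) = 1 + C(3) + C(2) = 1 + 5 + 3 = 9
C(5) = 1 + C(4) + C(3) = 1 + 9 + 5 = 15
C(6) = 1 + C(5) + C(4) = 1 + 15 + 9 = 25
C(7) = 1 + C(6) + C(5) = 1 + 25 + 15 = 41
calls = C(7) = 41

Final answer: 41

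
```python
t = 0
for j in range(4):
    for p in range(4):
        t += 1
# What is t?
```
Trace:
  t=0
  t=1, j=0, p=0
  t=2, j=0, p=1
  t=3, j=0, p=2
  t=4, j=0, p=3
  t=5, j=1, p=0
  t=6, j=1, p=1
  t=7, j=1, p=2
  t=8, j=1, p=3
  t=9, j=2, p=0
  t=10, j=2, p=1
  t=11, j=2, p=2
  t=12, j=2, p=3
  t=13, j=3, p=0
  t=14, j=3, p=1
  t=15, j=3, p=2
  t=16, j=3, p=3

Final answer: 16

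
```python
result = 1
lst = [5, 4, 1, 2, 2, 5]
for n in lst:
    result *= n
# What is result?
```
Trace:
  result=1
  result=5, n=5
  result=20, n=4
  result=20, n=1
  result=40, n=2
  result=80, n=2
  result=400, n=5

Final answer: 400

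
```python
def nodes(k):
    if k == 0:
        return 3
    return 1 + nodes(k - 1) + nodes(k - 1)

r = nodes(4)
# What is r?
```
Call trace (a repeated sub-call is expanded the first time; later identical calls just restate its return value):
nodes(k=4)
  nodes(k=3)
    nodes(k=2)
      nodes(k=1)
        nodes(k=0)
        -> return 3
        nodes(k=0)
        -> return 3
      -> return 7
      nodes(k=1) -> return 7  (same call as traced above)
    -> return 15
    nodes(k=2) -> return 15  (same call as traced above)
  -> return 31
  nodes(k=3) -> return 31  (same call as traced above)
-> return 63

Final answer: 63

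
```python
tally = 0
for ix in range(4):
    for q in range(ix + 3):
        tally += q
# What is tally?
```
Trace:
  tally=0
  tally=0, ix=0, q=0
  tally=1, ix=0, q=1
  tally=3, ix=0, q=2
  tally=3, ix=1, q=0
  tally=4, ix=1, q=1
  tally=6, ix=1, q=2
  tally=9, ix=1, q=3
  tally=9, ix=2, q=0
  tally=10, ix=2, q=1
  tally=12, ix=2, q=2
  tally=15, ix=2, q=3
  tally=19, ix=2, q=4
  tally=19, ix=3, q=0
  tally=20, ix=3, q=1
  tally=22, ix=3, q=2
  tally=25, ix=3, q=3
  tally=29, ix=3, q=4
  tally=34, ix=3, q=5

Final answer: 34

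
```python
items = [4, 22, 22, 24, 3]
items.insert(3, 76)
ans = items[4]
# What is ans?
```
Trace:
  items=[4, 22, 22, 24, 3]
  items=[4, 22, 22, 76, 24, 3]
  items=[4, 22, 22, 76, 24, 3], ans=24

Final answer: 24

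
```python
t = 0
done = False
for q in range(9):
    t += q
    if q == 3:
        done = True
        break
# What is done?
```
Trace:
  t=0
  t=0, done=False
  t=0, done=False, q=0
  t=1, done=False, q=1
  t=3, done=False, q=2
  t=6, done=True, q=3

Final answer: True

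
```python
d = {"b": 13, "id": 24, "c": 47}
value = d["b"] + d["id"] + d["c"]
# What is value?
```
Trace:
  d={'b': 13, 'id': 24, 'c': 47}
  d={'b': 13, 'id': 24, 'c': 47}, value=84

Final answer: 84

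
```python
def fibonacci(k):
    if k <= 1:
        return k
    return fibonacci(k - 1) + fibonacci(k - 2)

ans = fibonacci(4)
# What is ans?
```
Call trace (a repeated sub-call is expanded the first time; later identical calls just restate its return value):
fibonacci(k=4)
  fibonacci(k=3)
    fibonacci(k=2)
      fibonacci(k=1)
      -> return 1
      fibonacci(k=0)
      -> return 0
    -> return 1
    fibonacci(k=1)
    -> return 1
  -> return 2
  fibonacci(k=2) -> return 1  (same call as traced above)
-> return 3

Final answer: 3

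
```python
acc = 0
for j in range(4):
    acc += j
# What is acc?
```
Trace:
  acc=0
  acc=0, j=0
  acc=1, j=1
  acc=3, j=2
  acc=6, j=3

Final answer: 6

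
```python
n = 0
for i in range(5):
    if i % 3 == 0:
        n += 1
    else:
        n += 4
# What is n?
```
Trace:
  n=0
  n=1, i=0
  n=5, i=1
  n=9, i=2
  n=10, i=3
  n=14, i=4

Final answer: 14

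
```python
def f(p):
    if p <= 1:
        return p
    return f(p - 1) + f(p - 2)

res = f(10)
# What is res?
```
Call trace (a repeated sub-call is expanded the first time; later identical calls just restate its return value):
f(p=10)
  f(p=9)
    f(p=8)
      f(p=7)
        f(p=6)
          f(p=5)
            f(p=4)
              f(p=3)
                f(p=2)
                  f(p=1)
                  -> return 1
                  f(p=0)
                  -> return 0
                -> return 1
                f(p=1)
                -> return 1
              -> return 2
              f(p=2) -> return 1  (same call as traced above)
            -> return 3
            f(p=3) -> return 2  (same call as traced above)
          -> return 5
          f(p=4) -> return 3  (same call as traced above)
        -> return 8
        f(p=5) -> return 5  (same call as traced above)
      -> return 13
      f(p=6) -> return 8  (same call as traced above)
    -> return 21
    f(p=7) -> return 13  (same call as traced above)
  -> return 34
  f(p=8) -> return 21  (same call as traced above)
-> return 55

Final answer: 55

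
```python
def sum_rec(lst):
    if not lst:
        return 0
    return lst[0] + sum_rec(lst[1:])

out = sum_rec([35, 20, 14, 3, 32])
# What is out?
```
Call trace:
sum_rec(lst=[35, 20, 14, 3, 32])
  sum_rec(lst=[20, 14, 3, 32])
    sum_rec(lst=[14, 3, 32])
      sum_rec(lst=[3, 32])
        sum_rec(lst=[32])
          sum_rec(lst=[])
          -> return 0
        -> return 32
      -> return 35
    -> return 49
  -> return 69
-> return 104

Final answer: 104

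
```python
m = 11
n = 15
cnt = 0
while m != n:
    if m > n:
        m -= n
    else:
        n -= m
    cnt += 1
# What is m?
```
Trace:
  m=11
  m=11, n=15
  m=11, n=15, cnt=0
  m=11, n=4, cnt=1
  m=7, n=4, cnt=2
  m=3, n=4, cnt=3
  m=3, n=1, cnt=4
  m=2, n=1, cnt=5
  m=1, n=1, cnt=6

Final answer: 1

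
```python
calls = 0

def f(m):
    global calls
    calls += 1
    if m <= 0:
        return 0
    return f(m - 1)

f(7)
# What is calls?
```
Call trace:
f(m=7)
  f(m=6)
    f(m=5)
      f(m=4)
        f(m=3)
          f(m=2)
            f(m=1)
              f(m=0)
              -> return 0
            -> return 0
          -> return 0
        -> return 0
      -> return 0
    -> return 0
  -> return 0
-> return 0

calls is incremented once per call. f is entered once for each m = 7, 6, 5, 4, 3, 2, 1, 0 (the m <= 0 call returns without recursing), i.e. 7 + 1 calls.
calls = 8

Final answer: 8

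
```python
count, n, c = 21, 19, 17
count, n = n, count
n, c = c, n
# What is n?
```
Trace:
  count=21, n=19, c=17
  count=19, n=21, c=17
  count=19, n=17, c=21

Final answer: 17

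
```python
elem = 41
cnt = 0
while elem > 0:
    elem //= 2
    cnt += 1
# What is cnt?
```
Trace:
  elem=41
  elem=41, cnt=0
  elem=20, cnt=1
  elem=10, cnt=2
  elem=5, cnt=3
  elem=2, cnt=4
  elem=1, cnt=5
  elem=0, cnt=6

Final answer: 6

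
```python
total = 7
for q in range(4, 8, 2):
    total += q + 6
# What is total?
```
Trace:
  total=7
  total=17, q=4
  total=29, q=6

Final answer: 29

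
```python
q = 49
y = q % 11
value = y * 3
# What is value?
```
Trace:
  q=49
  q=49, y=5
  q=49, y=5, value=15

Final answer: 15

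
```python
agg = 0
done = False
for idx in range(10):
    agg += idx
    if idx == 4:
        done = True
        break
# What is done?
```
Trace:
  agg=0
  agg=0, done=False
  agg=0, done=False, idx=0
  agg=1, done=False, idx=1
  agg=3, done=False, idx=2
  agg=6, done=False, idx=3
  agg=10, done=True, idx=4

Final answer: True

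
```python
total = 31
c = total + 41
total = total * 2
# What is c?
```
Trace:
  total=31
  total=31, c=72
  total=62, c=72

Final answer: 72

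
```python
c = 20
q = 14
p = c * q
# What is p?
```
Trace:
  c=20
  c=20, q=14
  c=20, q=14, p=280

Final answer: 280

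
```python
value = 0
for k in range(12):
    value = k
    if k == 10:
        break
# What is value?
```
Trace:
  value=0
  value=0, k=0
  value=1, k=1
  value=2, k=2
  value=3, k=3
  value=4, k=4
  value=5, k=5
  value=6, k=6
  value=7, k=7
  value=8, k=8
  value=9, k=9
  value=10, k=10

Final answer: 10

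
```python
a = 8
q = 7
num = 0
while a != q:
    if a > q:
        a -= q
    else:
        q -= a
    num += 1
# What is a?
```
Trace:
  a=8
  a=8, q=7
  a=8, q=7, num=0
  a=1, q=7, num=1
  a=1, q=6, num=2
  a=1, q=5, num=3
  a=1, q=4, num=4
  a=1, q=3, num=5
  a=1, q=2, num=6
  a=1, q=1, num=7

Final answer: 1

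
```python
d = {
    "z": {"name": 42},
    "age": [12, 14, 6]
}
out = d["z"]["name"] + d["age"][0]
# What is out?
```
Trace:
  d={'z': {'name': 42}, 'age': [12, 14, 6]}
  d={'z': {'name': 42}, 'age': [12, 14, 6]}, out=54

Final answer: 54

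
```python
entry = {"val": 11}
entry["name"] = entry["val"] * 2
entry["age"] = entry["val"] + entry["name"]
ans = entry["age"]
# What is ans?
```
Trace:
  entry={'val': 11}
  entry={'val': 11, 'name': 22}
  entry={'val': 11, 'name': 22, 'age': 33}
  entry={'val': 11, 'name': 22, 'age': 33}, ans=33

Final answer: 33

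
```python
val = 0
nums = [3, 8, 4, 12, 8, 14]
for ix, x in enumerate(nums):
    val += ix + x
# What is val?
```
Trace:
  val=0
  val=3, ix=0, x=3
  val=12, ix=1, x=8
  val=18, ix=2, x=4
  val=33, ix=3, x=12
  val=45, ix=4, x=8
  val=64, ix=5, x=14

Final answer: 64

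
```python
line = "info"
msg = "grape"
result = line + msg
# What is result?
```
Trace:
  line='info'
  line='info', msg='grape'
  line='info', msg='grape', result='infogrape'

Final answer: 'infogrape'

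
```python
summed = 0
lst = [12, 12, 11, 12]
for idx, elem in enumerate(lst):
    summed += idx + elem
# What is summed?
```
Trace:
  summed=0
  summed=12, idx=0, elem=12
  summed=25, idx=1, elem=12
  summed=38, idx=2, elem=11
  summed=53, idx=3, elem=12

Final answer: 53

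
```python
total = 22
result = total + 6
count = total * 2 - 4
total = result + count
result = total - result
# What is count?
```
Trace:
  total=22
  total=22, result=28
  total=22, result=28, count=40
  total=68, result=28, count=40
  total=68, result=40, count=40

Final answer: 40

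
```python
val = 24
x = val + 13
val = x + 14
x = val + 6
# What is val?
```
Trace:
  val=24
  val=24, x=37
  val=51, x=37
  val=51, x=57

Final answer: 51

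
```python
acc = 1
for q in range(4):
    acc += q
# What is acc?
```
Trace:
  acc=1
  acc=1, q=0
  acc=2, q=1
  acc=4, q=2
  acc=7, q=3

Final answer: 7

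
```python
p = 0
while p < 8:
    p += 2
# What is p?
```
Trace:
  p=0
  p=2
  p=4
  p=6
  p=8

Final answer: 8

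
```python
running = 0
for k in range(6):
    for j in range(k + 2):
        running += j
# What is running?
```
Trace:
  running=0
  running=0, k=0, j=0
  running=1, k=0, j=1
  running=1, k=1, j=0
  running=2, k=1, j=1
  running=4, k=1, j=2
  running=4, k=2, j=0
  running=5, k=2, j=1
  running=7, k=2, j=2
  running=10, k=2, j=3
  running=10, k=3, j=0
  running=11, k=3, j=1
  running=13, k=3, j=2
  running=16, k=3, j=3
  running=20, k=3, j=4
  running=20, k=4, j=0
  running=21, k=4, j=1
  running=23, k=4, j=2
  running=26, k=4, j=3
  running=30, k=4, j=4
  running=35, k=4, j=5
  running=35, k=5, j=0
  running=36, k=5, j=1
  running=38, k=5, j=2
  running=41, k=5, j=3
  running=45, k=5, j=4
  running=50, k=5, j=5
  running=56, k=5, j=6

Final answer: 56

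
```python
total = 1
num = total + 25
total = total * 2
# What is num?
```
Trace:
  total=1
  total=1, num=26
  total=2, num=26

Final answer: 26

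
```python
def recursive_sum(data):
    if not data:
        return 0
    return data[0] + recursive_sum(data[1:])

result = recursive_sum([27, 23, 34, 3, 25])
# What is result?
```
Call trace:
recursive_sum(data=[27, 23, 34, 3, 25])
  recursive_sum(data=[23, 34, 3, 25])
    recursive_sum(data=[34, 3, 25])
      recursive_sum(data=[3, 25])
        recursive_sum(data=[25])
          recursive_sum(data=[])
          -> return 0
        -> return 25
      -> return 28
    -> return 62
  -> return 85
-> return 112

Final answer: 112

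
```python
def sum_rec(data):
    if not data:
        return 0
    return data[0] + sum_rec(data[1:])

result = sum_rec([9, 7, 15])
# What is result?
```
Call trace:
sum_rec(data=[9, 7, 15])
  sum_rec(data=[7, 15])
    sum_rec(data=[15])
      sum_rec(data=[])
      -> return 0
    -> return 15
  -> return 22
-> return 31

Final answer: 31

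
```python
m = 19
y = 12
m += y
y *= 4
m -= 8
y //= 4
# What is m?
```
Trace:
  m=19
  m=19, y=12
  m=31, y=12
  m=31, y=48
  m=23, y=48
  m=23, y=12

Final answer: 23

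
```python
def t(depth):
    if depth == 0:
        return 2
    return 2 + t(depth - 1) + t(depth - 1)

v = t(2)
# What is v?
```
Call trace (a repeated sub-call is expanded the first time; later identical calls just restate its return value):
t(depth=2)
  t(depth=1)
    t(depth=0)
    -> return 2
    t(depth=0)
    -> return 2
  -> return 6
  t(depth=1) -> return 6  (same call as traced above)
-> return 14

Final answer: 14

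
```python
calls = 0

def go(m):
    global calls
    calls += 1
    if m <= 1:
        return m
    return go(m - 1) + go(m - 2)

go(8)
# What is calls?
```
Call trace (a repeated sub-call is expanded the first time; later identical calls just restate its return value):
go(m=8)
  go(m=7)
    go(m=6)
      go(m=5)
        go(m=4)
          go(m=3)
            go(m=2)
              go(m=1)
              -> return 1
              go(m=0)
              -> return 0
            -> return 1
            go(m=1)
            -> return 1
          -> return 2
          go(m=2) -> return 1  (same call as traced above)
        -> return 3
        go(m=3) -> return 2  (same call as traced above)
      -> return 5
      go(m=4) -> return 3  (same call as traced above)
    -> return 8
    go(m=5) -> return 5  (same call as traced above)
  -> return 13
  go(m=6) -> return 8  (same call as traced above)
-> return 21

calls is incremented once per call, so count the calls in each subtree. Let C(m) = number of calls made by go(m).
C(0) = C(1) = 1 (base case, no recursion); C(m) = 1 + C(m - 1) + C(m - 2) otherwise.
C(2) = 1 + C(1) + C(0) = 1 + 1 + 1 = 3
C(3) = 1 + C(2) + C(1) = 1 + 3 + 1 = 5
C(4) = 1 + C(3) + C(2) = 1 + 5 + 3 = 9
C(5) = 1 + C(4) + C(3) = 1 + 9 + 5 = 15
C(6) = 1 + C(5) + C(4) = 1 + 15 + 9 = 25
C(7) = 1 + C(6) + C(5) = 1 + 25 + 15 = 41
C(8) = 1 + C(7) + C(6) = 1 + 41 + 25 = 67
calls = C(8) = 67

Final answer: 67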